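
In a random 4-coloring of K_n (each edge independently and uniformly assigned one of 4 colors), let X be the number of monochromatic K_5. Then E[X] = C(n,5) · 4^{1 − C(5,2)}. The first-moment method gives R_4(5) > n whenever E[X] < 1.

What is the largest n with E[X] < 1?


We need C(n, 5) · 4^{1 − 10} < 1, i.e. C(n, 5) < 4^{10 − 1} = 262144.
Check values of n near the boundary:
  n = 32: C(32, 5) = 201376; 201376 < 262144? YES
  n = 33: C(33, 5) = 237336; 237336 < 262144? YES
  n = 34: C(34, 5) = 278256; 278256 < 262144? NO
The largest n with C(n, 5) < 262144 is n = 33 (where E[X] = 29667/32768 ≈ 0.90536). Hence R_4(5) > 33, i.e. R_4(5) ≥ 34.

Largest n = 33; hence R_4(5) > 33.


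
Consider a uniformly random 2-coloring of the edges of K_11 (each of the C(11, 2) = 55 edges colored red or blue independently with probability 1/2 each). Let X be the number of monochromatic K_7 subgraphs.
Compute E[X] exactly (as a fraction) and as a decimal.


Let X = Σ_S X_S over the C(11, 7) = 330 subsets S of size 7, where X_S = 1 if the K_7 on S is monochromatic.
For a fixed S, the K_7 on S has C(7, 2) = 21 edges. P[all 21 edges red] = (1/2)^21, and likewise for blue, so P[monochromatic] = 2·(1/2)^21 = 2^{1 − 21} = 1/1048576.
By linearity: E[X] = C(11, 7) · 2^{1 − 21} = 330 · 1/1048576 = 165/524288.
Numerically: E[X] ≈ 0.000315.

E[X] = C(11,7)·2^(1−C(7,2)) = 165/524288 ≈ 0.000315.


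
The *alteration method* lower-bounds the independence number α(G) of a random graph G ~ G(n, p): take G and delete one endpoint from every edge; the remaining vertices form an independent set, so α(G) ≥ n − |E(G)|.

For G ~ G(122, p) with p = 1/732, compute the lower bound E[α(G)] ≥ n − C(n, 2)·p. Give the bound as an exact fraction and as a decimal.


E[|E(G)|] = C(122, 2)·p = 7381 · (1/732) = 121/12.
E[α(G)] ≥ n − E[|E(G)|] = 122 − 121/12 = 1343/12.
Numerically: ≈ 111.916667.
(This is only a lower bound; the true E[α(G)] may be larger.)

E[α(G)] ≥ 1343/12 ≈ 111.916667.


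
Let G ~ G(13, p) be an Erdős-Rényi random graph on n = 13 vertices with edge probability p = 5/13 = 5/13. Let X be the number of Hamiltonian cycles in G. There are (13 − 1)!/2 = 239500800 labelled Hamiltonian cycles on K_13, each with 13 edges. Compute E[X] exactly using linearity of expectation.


K_13 has (13 − 1)!/2 = 239500800 labelled Hamiltonian cycles.
For each such Hamiltonian cycle H, let X_H = 1 if all 13 edges of H are present in G. Then P[X_H = 1] = p^{13} = (5/13)^{13} = 1220703125/302875106592253.
Summing the indicators: E[X] = Σ_H E[X_H] = 239500800 · p^{13} = 239500800 · 1220703125/302875106592253 = 292359375000000000/302875106592253.
Numerically: E[X] ≈ 965.28.

E[X] = 239500800 · (5/13)^{13} = 292359375000000000/302875106592253 ≈ 965.28.


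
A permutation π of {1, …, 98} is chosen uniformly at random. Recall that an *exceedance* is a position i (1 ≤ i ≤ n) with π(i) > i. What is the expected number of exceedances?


Write X = Σ_{i=1}^{98} X_i, where X_i = 1_{π(i) > i}.
For each fixed i, π(i) is uniform over {1, …, 98} (marginal of a uniform permutation), so P[π(i) > i] = (n − i)/n. Summing: Σ_{i=1}^{98} (n − i)/n = (0 + 1 + … + 97)/98 = 98(98 − 1)/(2·98) = (98 − 1)/2.
Hence E[X] = Σ_{i=1}^{98} (98 − i)/98 = 97/2 ≈ 48.50000.

E[X] = 97/2 = 48.50000.


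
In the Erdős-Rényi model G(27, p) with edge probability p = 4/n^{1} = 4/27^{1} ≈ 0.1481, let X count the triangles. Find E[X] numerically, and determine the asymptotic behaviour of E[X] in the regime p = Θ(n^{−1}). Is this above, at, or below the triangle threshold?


Number of potential triangles: C(27, 3) = 2925.
Each occurs with probability p³ ≈ (0.1481)³ ≈ 3.251537e-03.
By linearity: E[X] = C(27, 3)·p³ ≈ 2925 · 3.251537e-03 ≈ 9.5107.
Here α = 1, so p = 4/n is exactly at the triangle threshold p ~ 1/n. Asymptotically E[X] → c³/6 = 4³/6 = 32/3 ≈ 10.6667, a bounded constant. In this regime the triangle count is asymptotically Poisson(c³/6).

E[X] ≈ 9.5107; in regime p = Θ(1/n^{1}) E[X] stays bounded (at the triangle threshold p ~ 1/n).


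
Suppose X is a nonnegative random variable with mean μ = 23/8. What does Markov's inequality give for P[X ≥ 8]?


μ = E[X] = 23/8, a = 8.
Markov: P[X ≥ 8] ≤ μ/a = (23/8)/8 = 23/64.
Numerically: ≈ 0.359375.
(Since a = 8 > μ = 2.875000, the bound 23/64 is < 1 and informative.)

P[X ≥ 8] ≤ 23/64 ≈ 0.359375.


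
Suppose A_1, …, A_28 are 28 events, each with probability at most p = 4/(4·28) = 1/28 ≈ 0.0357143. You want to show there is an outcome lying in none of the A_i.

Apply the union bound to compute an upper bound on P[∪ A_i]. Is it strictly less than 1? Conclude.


Union bound: P[∪_{i=1}^{28} A_i] ≤ Σ_i P[A_i] ≤ 28·p = 28·(1/28) = 1.
Numerically: 1 ≈ 1.0000000.
Is 1 < 1? NO.
Since the bound 1 is ≥ 1, the union bound is uninformative here; it does NOT by itself certify existence.

28·p = 1 ≈ 1.0000000; existence NOT certified by the union bound.


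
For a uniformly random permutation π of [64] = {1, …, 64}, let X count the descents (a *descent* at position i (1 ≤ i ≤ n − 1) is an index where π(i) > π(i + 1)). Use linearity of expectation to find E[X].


Write X = Σ X_I over i = 1, …, 63, with X_I the indicator of one descent.
There are 63 indicators.
For each fixed i, the pair (π(i), π(i+1)) is a uniformly random ordered pair of distinct values from {1, …, 64}; by symmetry P[π(i) > π(i+1)] = 1/2.
By linearity: E[X] = 63 · (1/2) = (64 − 1) · (1/2) = 63/2 ≈ 31.50000.

E[X] = 63/2 = 31.50000.


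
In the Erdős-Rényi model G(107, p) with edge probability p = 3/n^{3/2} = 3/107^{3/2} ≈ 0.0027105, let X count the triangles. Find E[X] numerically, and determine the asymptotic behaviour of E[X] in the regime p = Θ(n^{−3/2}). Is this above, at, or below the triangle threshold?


Number of potential triangles: C(107, 3) = 198485.
Each occurs with probability p³ ≈ (0.0027105)³ ≈ 1.9913003e-08.
By linearity: E[X] = C(107, 3)·p³ ≈ 198485 · 1.9913003e-08 ≈ 0.00395.
Since α = 3/2 > 1, p = c/n^{3/2} = o(1/n) is below the triangle threshold p ~ 1/n. Asymptotically E[X] ~ (c³/6)·n^{3(1−α)} = (3³/6)·n^{-1.5} → 0, so by Markov's inequality G has no triangles w.h.p.

E[X] ≈ 0.00395; in regime p = Θ(1/n^{3/2}) E[X] tends to 0 (below the triangle threshold p ~ 1/n).


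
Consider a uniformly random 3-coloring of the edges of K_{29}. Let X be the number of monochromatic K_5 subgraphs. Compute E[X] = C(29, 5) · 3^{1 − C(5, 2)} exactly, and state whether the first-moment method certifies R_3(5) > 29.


E[X] = C(29, 5) · 3^{1 − 10} = 118755 · 3^{−9} = 118755/19683.
As a reduced fraction: E[X] = 13195/2187 ≈ 6.03338.
Is E[X] < 1? NO.
Since E[X] ≥ 1, the first-moment bound is inconclusive at n = 29; it does NOT by itself certify R_3(5) > 29.

E[X] = 13195/2187 ≈ 6.03338; E[X] ≥ 1; first-moment method inconclusive here.


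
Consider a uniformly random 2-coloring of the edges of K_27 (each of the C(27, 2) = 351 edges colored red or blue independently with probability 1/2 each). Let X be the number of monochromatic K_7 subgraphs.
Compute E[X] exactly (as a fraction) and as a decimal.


Let X = Σ_S X_S over the C(27, 7) = 888030 subsets S of size 7, where X_S = 1 if the K_7 on S is monochromatic.
For a fixed S, the K_7 on S has C(7, 2) = 21 edges. P[all 21 edges red] = (1/2)^21, and likewise for blue, so P[monochromatic] = 2·(1/2)^21 = 2^{1 − 21} = 1/1048576.
By linearity: E[X] = C(27, 7) · 2^{1 − 21} = 888030 · 1/1048576 = 444015/524288.
Numerically: E[X] ≈ 0.84689.

E[X] = C(27,7)·2^(1−C(7,2)) = 444015/524288 ≈ 0.84689.


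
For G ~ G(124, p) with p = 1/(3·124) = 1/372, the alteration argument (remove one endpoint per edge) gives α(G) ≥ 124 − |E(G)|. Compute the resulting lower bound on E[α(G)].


E[|E(G)|] = C(124, 2)·p = 7626 · (1/372) = 41/2.
E[α(G)] ≥ n − E[|E(G)|] = 124 − 41/2 = 207/2.
Numerically: ≈ 103.50000.
(This is only a lower bound; the true E[α(G)] may be larger.)

E[α(G)] ≥ 207/2 ≈ 103.50000.


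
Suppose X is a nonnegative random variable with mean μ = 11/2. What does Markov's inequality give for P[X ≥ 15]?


μ = E[X] = 11/2, a = 15.
Markov: P[X ≥ 15] ≤ μ/a = (11/2)/15 = 11/30.
Numerically: ≈ 0.3667.
(Since a = 15 > μ = 5.5000, the bound 11/30 is < 1 and informative.)

P[X ≥ 15] ≤ 11/30 ≈ 0.3667.


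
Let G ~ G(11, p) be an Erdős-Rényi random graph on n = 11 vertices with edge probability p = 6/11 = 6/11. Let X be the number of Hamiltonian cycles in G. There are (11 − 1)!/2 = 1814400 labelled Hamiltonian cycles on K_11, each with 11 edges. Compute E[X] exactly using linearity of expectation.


K_11 has (11 − 1)!/2 = 1814400 labelled Hamiltonian cycles.
For each such Hamiltonian cycle H, let X_H = 1 if all 11 edges of H are present in G. Then P[X_H = 1] = p^{11} = (6/11)^{11} = 362797056/285311670611.
Summing the indicators: E[X] = Σ_H E[X_H] = 1814400 · p^{11} = 1814400 · 362797056/285311670611 = 658258978406400/285311670611.
Numerically: E[X] ≈ 2307.2.

E[X] = 1814400 · (6/11)^{11} = 658258978406400/285311670611 ≈ 2307.2.


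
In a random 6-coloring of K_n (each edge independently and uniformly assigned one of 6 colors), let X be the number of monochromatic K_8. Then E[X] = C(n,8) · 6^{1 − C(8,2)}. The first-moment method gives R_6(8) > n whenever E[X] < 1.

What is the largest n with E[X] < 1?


We need C(n, 8) · 6^{1 − 28} < 1, i.e. C(n, 8) < 6^{28 − 1} = 1023490369077469249536.
Check values of n near the boundary:
  n = 1593: C(1593, 8) = 1010555394551193970323; 1010555394551193970323 < 1023490369077469249536? YES
  n = 1594: C(1594, 8) = 1015652773590544255167; 1015652773590544255167 < 1023490369077469249536? YES
  n = 1595: C(1595, 8) = 1020772636343363633895; 1020772636343363633895 < 1023490369077469249536? YES
  n = 1596: C(1596, 8) = 1025915067760710553965; 1025915067760710553965 < 1023490369077469249536? NO
  n = 1597: C(1597, 8) = 1031080153060953275445; 1031080153060953275445 < 1023490369077469249536? NO
The largest n with C(n, 8) < 1023490369077469249536 is n = 1595 (where E[X] = 113419181815929292655/113721152119718805504 ≈ 0.997). Hence R_6(8) > 1595, i.e. R_6(8) ≥ 1596.

Largest n = 1595; hence R_6(8) > 1595.


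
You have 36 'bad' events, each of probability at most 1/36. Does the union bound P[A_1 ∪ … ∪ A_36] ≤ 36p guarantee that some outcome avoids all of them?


Union bound: P[∪_{i=1}^{36} A_i] ≤ Σ_i P[A_i] ≤ 36·p = 36·(1/36) = 1.
Numerically: 1 ≈ 1.0000000.
Is 1 < 1? NO.
Since the bound 1 is ≥ 1, the union bound is uninformative here; it does NOT by itself certify existence.

36·p = 1 ≈ 1.0000000; existence NOT certified by the union bound.


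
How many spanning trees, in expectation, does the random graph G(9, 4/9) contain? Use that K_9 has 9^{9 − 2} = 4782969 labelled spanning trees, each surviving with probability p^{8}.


K_9 has 9^{9 − 2} = 4782969 labelled spanning trees.
For each such spanning tree H, let X_H = 1 if all 8 edges of H are present in G. Then P[X_H = 1] = p^{8} = (4/9)^{8} = 65536/43046721.
By linearity: E[X] = Σ_H E[X_H] = 4782969 · p^{8} = 4782969 · 65536/43046721 = 65536/9.
Numerically: E[X] ≈ 7282.

E[X] = 4782969 · (4/9)^{8} = 65536/9 ≈ 7282.


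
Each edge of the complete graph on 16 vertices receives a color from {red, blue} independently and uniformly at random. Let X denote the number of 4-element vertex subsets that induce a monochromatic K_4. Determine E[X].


Let X = Σ_S X_S over the C(16, 4) = 1820 subsets S of size 4, where X_S = 1 if the K_4 on S is monochromatic.
For a fixed S, the K_4 on S has C(4, 2) = 6 edges. P[all 6 edges red] = (1/2)^6, and likewise for blue, so P[monochromatic] = 2·(1/2)^6 = 2^{1 − 6} = 1/32.
By linearity of expectation: E[X] = C(16, 4) · 2^{1 − 6} = 1820 · 1/32 = 455/8.
Numerically: E[X] ≈ 56.8750.

E[X] = C(16,4)·2^(1−C(4,2)) = 455/8 ≈ 56.8750.


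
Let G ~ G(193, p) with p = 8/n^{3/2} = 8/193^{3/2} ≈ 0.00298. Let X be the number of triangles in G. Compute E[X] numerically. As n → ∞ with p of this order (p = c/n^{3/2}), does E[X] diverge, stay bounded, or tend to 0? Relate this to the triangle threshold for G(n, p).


Number of potential triangles: C(193, 3) = 1179616.
Each occurs with probability p³ ≈ (0.00298)³ ≈ 2.65621e-08.
By linearity: E[X] = C(193, 3)·p³ ≈ 1179616 · 2.65621e-08 ≈ 0.031.
Since α = 3/2 > 1, p = c/n^{3/2} = o(1/n) is below the triangle threshold p ~ 1/n. Asymptotically E[X] ~ (c³/6)·n^{3(1−α)} = (8³/6)·n^{-1.5} → 0, so by Markov's inequality G has no triangles w.h.p.

E[X] ≈ 0.031; in regime p = Θ(1/n^{3/2}) E[X] tends to 0 (below the triangle threshold p ~ 1/n).


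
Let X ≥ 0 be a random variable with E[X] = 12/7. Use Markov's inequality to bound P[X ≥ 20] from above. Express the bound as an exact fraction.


μ = E[X] = 12/7, a = 20.
Markov: P[X ≥ 20] ≤ μ/a = (12/7)/20 = 3/35.
Numerically: ≈ 0.085714.
(Since a = 20 > μ = 1.714286, the bound 3/35 is < 1 and informative.)

P[X ≥ 20] ≤ 3/35 ≈ 0.085714.


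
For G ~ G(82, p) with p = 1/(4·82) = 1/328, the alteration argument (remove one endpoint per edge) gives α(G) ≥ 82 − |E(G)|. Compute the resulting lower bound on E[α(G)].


E[|E(G)|] = C(82, 2)·p = 3321 · (1/328) = 81/8.
E[α(G)] ≥ n − E[|E(G)|] = 82 − 81/8 = 575/8.
Numerically: ≈ 71.875000.
(This is only a lower bound; the true E[α(G)] may be larger.)

E[α(G)] ≥ 575/8 ≈ 71.875000.


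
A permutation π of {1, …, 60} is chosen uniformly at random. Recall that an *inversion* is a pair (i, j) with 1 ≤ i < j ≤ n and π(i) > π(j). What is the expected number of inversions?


Write X = Σ X_I over the C(60, 2) = 1770 pairs i < j, with X_I the indicator of one inversion.
There are 1770 indicators.
For each fixed pair i < j, the values π(i) and π(j) are two distinct elements of {1, …, 60} in uniformly random order; by symmetry P[π(i) > π(j)] = 1/2.
By linearity: E[X] = 1770 · (1/2) = C(60, 2) · (1/2) = 1770/2 = 885 ≈ 885.000000.

E[X] = 885 = 885.000000.


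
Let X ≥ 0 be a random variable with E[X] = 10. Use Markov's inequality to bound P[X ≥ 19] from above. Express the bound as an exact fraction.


μ = E[X] = 10, a = 19.
Markov: P[X ≥ 19] ≤ μ/a = (10)/19 = 10/19.
Numerically: ≈ 0.52632.
(Since a = 19 > μ = 10.00000, the bound 10/19 is < 1 and informative.)

P[X ≥ 19] ≤ 10/19 ≈ 0.52632.


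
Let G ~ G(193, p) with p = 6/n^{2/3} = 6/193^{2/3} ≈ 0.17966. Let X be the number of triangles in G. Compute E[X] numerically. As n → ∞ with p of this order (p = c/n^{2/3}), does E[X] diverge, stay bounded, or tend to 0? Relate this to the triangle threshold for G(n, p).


Number of potential triangles: C(193, 3) = 1179616.
Each occurs with probability p³ ≈ (0.17966)³ ≈ 5.7988134e-03.
By linearity: E[X] = C(193, 3)·p³ ≈ 1179616 · 5.7988134e-03 ≈ 6840.37306.
Since α = 2/3 < 1, p = c/n^{2/3} ≫ 1/n is above the triangle threshold p ~ 1/n. Asymptotically E[X] ~ (c³/6)·n^{3(1−α)} = (6³/6)·n^{1} → ∞; triangles are abundant w.h.p.

E[X] ≈ 6840.37306; in regime p = Θ(1/n^{2/3}) E[X] diverges (above the triangle threshold p ~ 1/n).


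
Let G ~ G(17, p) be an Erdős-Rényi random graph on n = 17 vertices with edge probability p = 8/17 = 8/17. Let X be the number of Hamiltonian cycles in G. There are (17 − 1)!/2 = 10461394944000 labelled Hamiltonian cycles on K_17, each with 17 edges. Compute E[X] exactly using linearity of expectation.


K_17 has (17 − 1)!/2 = 10461394944000 labelled Hamiltonian cycles.
For each such Hamiltonian cycle H, let X_H = 1 if all 17 edges of H are present in G. Then P[X_H = 1] = p^{17} = (8/17)^{17} = 2251799813685248/827240261886336764177.
Summing the indicators: E[X] = Σ_H E[X_H] = 10461394944000 · p^{17} = 10461394944000 · 2251799813685248/827240261886336764177 = 23556967185786995434586112000/827240261886336764177.
Numerically: E[X] ≈ 2.85e+07.

E[X] = 10461394944000 · (8/17)^{17} = 23556967185786995434586112000/827240261886336764177 ≈ 2.85e+07.


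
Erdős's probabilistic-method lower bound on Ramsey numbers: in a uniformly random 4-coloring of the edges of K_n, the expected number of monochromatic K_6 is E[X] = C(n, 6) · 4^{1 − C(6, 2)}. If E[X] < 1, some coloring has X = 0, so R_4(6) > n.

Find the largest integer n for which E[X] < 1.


We need C(n, 6) · 4^{1 − 15} < 1, i.e. C(n, 6) < 4^{15 − 1} = 268435456.
Check values of n near the boundary:
  n = 76: C(76, 6) = 218618940; 218618940 < 268435456? YES
  n = 77: C(77, 6) = 237093780; 237093780 < 268435456? YES
  n = 78: C(78, 6) = 256851595; 256851595 < 268435456? YES
  n = 79: C(79, 6) = 277962685; 277962685 < 268435456? NO
The largest n with C(n, 6) < 268435456 is n = 78 (where E[X] = 256851595/268435456 ≈ 0.957). Hence R_4(6) > 78, i.e. R_4(6) ≥ 79.

Largest n = 78; hence R_4(6) > 78.


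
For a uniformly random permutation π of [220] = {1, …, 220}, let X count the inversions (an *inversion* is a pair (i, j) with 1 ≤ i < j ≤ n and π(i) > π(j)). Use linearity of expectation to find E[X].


Write X = Σ X_I over the C(220, 2) = 24090 pairs i < j, with X_I the indicator of one inversion.
There are 24090 indicators.
For each fixed pair i < j, the values π(i) and π(j) are two distinct elements of {1, …, 220} in uniformly random order; by symmetry P[π(i) > π(j)] = 1/2.
By linearity: E[X] = 24090 · (1/2) = C(220, 2) · (1/2) = 24090/2 = 12045 ≈ 12045.00000.

E[X] = 12045 = 12045.00000.


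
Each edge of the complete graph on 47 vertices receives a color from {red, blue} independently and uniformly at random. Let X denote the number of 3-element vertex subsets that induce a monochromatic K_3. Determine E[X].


Let X = Σ_S X_S over the C(47, 3) = 16215 subsets S of size 3, where X_S = 1 if the K_3 on S is monochromatic.
For a fixed S, the K_3 on S has C(3, 2) = 3 edges. P[all 3 edges red] = (1/2)^3, and likewise for blue, so P[monochromatic] = 2·(1/2)^3 = 2^{1 − 3} = 1/4.
By linearity: E[X] = C(47, 3) · 2^{1 − 3} = 16215 · 1/4 = 16215/4.
Numerically: E[X] ≈ 4053.75000.

E[X] = C(47,3)·2^(1−C(3,2)) = 16215/4 ≈ 4053.75000.


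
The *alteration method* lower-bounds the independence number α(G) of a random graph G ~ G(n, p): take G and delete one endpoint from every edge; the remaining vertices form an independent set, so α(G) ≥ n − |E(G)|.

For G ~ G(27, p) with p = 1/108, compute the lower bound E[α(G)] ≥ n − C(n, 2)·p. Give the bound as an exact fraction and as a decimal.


E[|E(G)|] = C(27, 2)·p = 351 · (1/108) = 13/4.
E[α(G)] ≥ n − E[|E(G)|] = 27 − 13/4 = 95/4.
Numerically: ≈ 23.7500.
(This is only a lower bound; the true E[α(G)] may be larger.)

E[α(G)] ≥ 95/4 ≈ 23.7500.


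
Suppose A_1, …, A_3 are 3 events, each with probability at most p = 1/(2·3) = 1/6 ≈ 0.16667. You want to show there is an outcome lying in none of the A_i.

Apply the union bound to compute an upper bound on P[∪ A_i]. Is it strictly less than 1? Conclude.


Union bound: P[∪_{i=1}^{3} A_i] ≤ Σ_i P[A_i] ≤ 3·p = 3·(1/6) = 1/2.
Numerically: 1/2 ≈ 0.50000.
Is 1/2 < 1? YES.
Since P[∪ A_i] ≤ 1/2 < 1, the complement has P[∩ A_i^c] ≥ 1 − 1/2 = 1/2 > 0, so some outcome avoids every A_i.

3·p = 1/2 ≈ 0.50000; existence CERTIFIED by the union bound.


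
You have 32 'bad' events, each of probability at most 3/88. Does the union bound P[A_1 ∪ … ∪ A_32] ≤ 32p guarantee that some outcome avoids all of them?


Union bound: P[∪_{i=1}^{32} A_i] ≤ Σ_i P[A_i] ≤ 32·p = 32·(3/88) = 12/11.
Numerically: 12/11 ≈ 1.091.
Is 12/11 < 1? NO.
Since the bound 12/11 is ≥ 1, the union bound is uninformative here; it does NOT by itself certify existence.

32·p = 12/11 ≈ 1.091; existence NOT certified by the union bound.


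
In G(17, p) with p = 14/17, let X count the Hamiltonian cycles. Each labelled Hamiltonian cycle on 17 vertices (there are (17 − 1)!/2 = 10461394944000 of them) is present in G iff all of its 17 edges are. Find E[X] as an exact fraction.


K_17 has (17 − 1)!/2 = 10461394944000 labelled Hamiltonian cycles.
For each such Hamiltonian cycle H, let X_H = 1 if all 17 edges of H are present in G. Then P[X_H = 1] = p^{17} = (14/17)^{17} = 30491346729331195904/827240261886336764177.
By linearity: E[X] = Σ_H E[X_H] = 10461394944000 · p^{17} = 10461394944000 · 30491346729331195904/827240261886336764177 = 318982020509976309331579109376000/827240261886336764177.
Numerically: E[X] ≈ 3.856e+11.

E[X] = 10461394944000 · (14/17)^{17} = 318982020509976309331579109376000/827240261886336764177 ≈ 3.856e+11.


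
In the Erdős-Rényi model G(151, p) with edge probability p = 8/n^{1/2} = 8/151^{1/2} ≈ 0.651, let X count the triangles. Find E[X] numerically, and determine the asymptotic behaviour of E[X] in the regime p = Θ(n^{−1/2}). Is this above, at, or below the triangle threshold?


Number of potential triangles: C(151, 3) = 562475.
Each occurs with probability p³ ≈ (0.651)³ ≈ 2.759336e-01.
By linearity: E[X] = C(151, 3)·p³ ≈ 562475 · 2.759336e-01 ≈ 155205.7349.
Since α = 1/2 < 1, p = c/n^{1/2} ≫ 1/n is above the triangle threshold p ~ 1/n. Asymptotically E[X] ~ (c³/6)·n^{3(1−α)} = (8³/6)·n^{1.5} → ∞; triangles are abundant w.h.p.

E[X] ≈ 155205.7349; in regime p = Θ(1/n^{1/2}) E[X] diverges (above the triangle threshold p ~ 1/n).


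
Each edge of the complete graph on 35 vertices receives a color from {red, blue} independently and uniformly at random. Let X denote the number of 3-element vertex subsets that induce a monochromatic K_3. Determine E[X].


Let X = Σ_S X_S over the C(35, 3) = 6545 subsets S of size 3, where X_S = 1 if the K_3 on S is monochromatic.
For a fixed S, the K_3 on S has C(3, 2) = 3 edges. P[all 3 edges red] = (1/2)^3, and likewise for blue, so P[monochromatic] = 2·(1/2)^3 = 2^{1 − 3} = 1/4.
Summing: E[X] = C(35, 3) · 2^{1 − 3} = 6545 · 1/4 = 6545/4.
Numerically: E[X] ≈ 1636.2500.

E[X] = C(35,3)·2^(1−C(3,2)) = 6545/4 ≈ 1636.2500.


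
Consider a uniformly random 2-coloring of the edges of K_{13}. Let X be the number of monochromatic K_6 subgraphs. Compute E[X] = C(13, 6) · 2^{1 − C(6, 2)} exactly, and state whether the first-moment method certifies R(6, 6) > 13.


E[X] = C(13, 6) · 2^{1 − 15} = 1716 · 2^{−14} = 1716/16384.
As a reduced fraction: E[X] = 429/4096 ≈ 0.1047363.
Is E[X] < 1? YES.
Since E[X] < 1, there exists a 2-coloring of K_{13} with no monochromatic K_6; hence R(6, 6) > 13.

E[X] = 429/4096 ≈ 0.1047363; E[X] < 1, so R(6, 6) > 13.


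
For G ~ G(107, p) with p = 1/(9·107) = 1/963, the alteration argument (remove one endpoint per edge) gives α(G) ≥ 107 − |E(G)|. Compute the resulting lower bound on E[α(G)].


E[|E(G)|] = C(107, 2)·p = 5671 · (1/963) = 53/9.
E[α(G)] ≥ n − E[|E(G)|] = 107 − 53/9 = 910/9.
Numerically: ≈ 101.111111.
(This is only a lower bound; the true E[α(G)] may be larger.)

E[α(G)] ≥ 910/9 ≈ 101.111111.


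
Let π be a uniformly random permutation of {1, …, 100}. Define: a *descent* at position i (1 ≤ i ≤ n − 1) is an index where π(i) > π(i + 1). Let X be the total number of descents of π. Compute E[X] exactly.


Write X = Σ X_I over i = 1, …, 99, with X_I the indicator of one descent.
There are 99 indicators.
For each fixed i, the pair (π(i), π(i+1)) is a uniformly random ordered pair of distinct values from {1, …, 100}; by symmetry P[π(i) > π(i+1)] = 1/2.
By linearity: E[X] = 99 · (1/2) = (100 − 1) · (1/2) = 99/2 ≈ 49.500.

E[X] = 99/2 = 49.500.


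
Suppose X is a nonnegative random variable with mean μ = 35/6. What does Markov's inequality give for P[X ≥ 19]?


μ = E[X] = 35/6, a = 19.
Markov: P[X ≥ 19] ≤ μ/a = (35/6)/19 = 35/114.
Numerically: ≈ 0.3070.
(Since a = 19 > μ = 5.8333, the bound 35/114 is < 1 and informative.)

P[X ≥ 19] ≤ 35/114 ≈ 0.3070.


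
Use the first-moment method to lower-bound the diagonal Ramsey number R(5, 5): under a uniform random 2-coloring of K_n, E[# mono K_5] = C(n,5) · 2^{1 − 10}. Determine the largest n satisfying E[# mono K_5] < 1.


We need C(n, 5) · 2^{1 − 10} < 1, i.e. C(n, 5) < 2^{10 − 1} = 512.
Check values of n near the boundary:
  n = 5: C(5, 5) = 1; 1 < 512? YES
  n = 6: C(6, 5) = 6; 6 < 512? YES
  n = 7: C(7, 5) = 21; 21 < 512? YES
  n = 8: C(8, 5) = 56; 56 < 512? YES
  n = 9: C(9, 5) = 126; 126 < 512? YES
  n = 10: C(10, 5) = 252; 252 < 512? YES
  n = 11: C(11, 5) = 462; 462 < 512? YES
  n = 12: C(12, 5) = 792; 792 < 512? NO
The largest n with C(n, 5) < 512 is n = 11 (where E[X] = 231/256 ≈ 0.9023438). Hence R(5, 5) > 11, i.e. R(5, 5) ≥ 12.

Largest n = 11; hence R(5, 5) > 11.


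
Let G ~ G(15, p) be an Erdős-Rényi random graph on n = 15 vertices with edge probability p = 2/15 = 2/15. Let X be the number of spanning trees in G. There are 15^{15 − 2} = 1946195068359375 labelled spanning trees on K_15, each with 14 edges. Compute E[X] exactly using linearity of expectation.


K_15 has 15^{15 − 2} = 1946195068359375 labelled spanning trees.
For each such spanning tree H, let X_H = 1 if all 14 edges of H are present in G. Then P[X_H = 1] = p^{14} = (2/15)^{14} = 16384/29192926025390625.
By linearity: E[X] = Σ_H E[X_H] = 1946195068359375 · p^{14} = 1946195068359375 · 16384/29192926025390625 = 16384/15.
Numerically: E[X] ≈ 1.09e+03.

E[X] = 1946195068359375 · (2/15)^{14} = 16384/15 ≈ 1.09e+03.


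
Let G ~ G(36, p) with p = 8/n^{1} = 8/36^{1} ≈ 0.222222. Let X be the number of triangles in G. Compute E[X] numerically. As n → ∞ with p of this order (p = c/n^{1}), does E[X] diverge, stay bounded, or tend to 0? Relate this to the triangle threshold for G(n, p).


Number of potential triangles: C(36, 3) = 7140.
Each occurs with probability p³ ≈ (0.222222)³ ≈ 1.09739369e-02.
By linearity: E[X] = C(36, 3)·p³ ≈ 7140 · 1.09739369e-02 ≈ 78.353909.
Here α = 1, so p = 8/n is exactly at the triangle threshold p ~ 1/n. Asymptotically E[X] → c³/6 = 8³/6 = 256/3 ≈ 85.333333, a bounded constant. In this regime the triangle count is asymptotically Poisson(c³/6).

E[X] ≈ 78.353909; in regime p = Θ(1/n^{1}) E[X] stays bounded (at the triangle threshold p ~ 1/n).


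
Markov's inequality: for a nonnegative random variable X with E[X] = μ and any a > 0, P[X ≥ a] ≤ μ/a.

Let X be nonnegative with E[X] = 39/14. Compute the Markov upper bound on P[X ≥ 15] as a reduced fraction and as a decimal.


μ = E[X] = 39/14, a = 15.
Markov: P[X ≥ 15] ≤ μ/a = (39/14)/15 = 13/70.
Numerically: ≈ 0.186.
(Since a = 15 > μ = 2.786, the bound 13/70 is < 1 and informative.)

P[X ≥ 15] ≤ 13/70 ≈ 0.186.


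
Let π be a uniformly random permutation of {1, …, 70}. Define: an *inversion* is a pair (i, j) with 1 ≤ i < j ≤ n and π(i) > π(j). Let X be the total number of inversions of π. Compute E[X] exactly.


Write X = Σ X_I over the C(70, 2) = 2415 pairs i < j, with X_I the indicator of one inversion.
There are 2415 indicators.
For each fixed pair i < j, the values π(i) and π(j) are two distinct elements of {1, …, 70} in uniformly random order; by symmetry P[π(i) > π(j)] = 1/2.
By linearity: E[X] = 2415 · (1/2) = C(70, 2) · (1/2) = 2415/2 = 2415/2 ≈ 1207.50000.

E[X] = 2415/2 = 1207.50000.


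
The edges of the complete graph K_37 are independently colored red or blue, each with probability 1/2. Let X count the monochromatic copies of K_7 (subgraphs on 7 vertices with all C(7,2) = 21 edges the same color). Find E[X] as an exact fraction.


Let X = Σ_S X_S over the C(37, 7) = 10295472 subsets S of size 7, where X_S = 1 if the K_7 on S is monochromatic.
For a fixed S, the K_7 on S has C(7, 2) = 21 edges. P[all 21 edges red] = (1/2)^21, and likewise for blue, so P[monochromatic] = 2·(1/2)^21 = 2^{1 − 21} = 1/1048576.
By linearity of expectation: E[X] = C(37, 7) · 2^{1 − 21} = 10295472 · 1/1048576 = 643467/65536.
Numerically: E[X] ≈ 9.8185.

E[X] = C(37,7)·2^(1−C(7,2)) = 643467/65536 ≈ 9.8185.


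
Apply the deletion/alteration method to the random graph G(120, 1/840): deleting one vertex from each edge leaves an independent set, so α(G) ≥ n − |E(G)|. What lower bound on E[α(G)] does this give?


E[|E(G)|] = C(120, 2)·p = 7140 · (1/840) = 17/2.
E[α(G)] ≥ n − E[|E(G)|] = 120 − 17/2 = 223/2.
Numerically: ≈ 111.5000.
(This is only a lower bound; the true E[α(G)] may be larger.)

E[α(G)] ≥ 223/2 ≈ 111.5000.


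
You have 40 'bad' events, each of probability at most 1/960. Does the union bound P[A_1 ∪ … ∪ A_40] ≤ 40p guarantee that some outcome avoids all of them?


Union bound: P[∪_{i=1}^{40} A_i] ≤ Σ_i P[A_i] ≤ 40·p = 40·(1/960) = 1/24.
Numerically: 1/24 ≈ 0.041667.
Is 1/24 < 1? YES.
Since P[∪ A_i] ≤ 1/24 < 1, the complement has P[∩ A_i^c] ≥ 1 − 1/24 = 23/24 > 0, so some outcome avoids every A_i.

40·p = 1/24 ≈ 0.041667; existence CERTIFIED by the union bound.


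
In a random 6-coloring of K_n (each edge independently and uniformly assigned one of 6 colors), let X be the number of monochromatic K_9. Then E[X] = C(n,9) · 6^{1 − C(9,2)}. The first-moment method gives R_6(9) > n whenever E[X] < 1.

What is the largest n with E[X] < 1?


We need C(n, 9) · 6^{1 − 36} < 1, i.e. C(n, 9) < 6^{36 − 1} = 1719070799748422591028658176.
Check values of n near the boundary:
  n = 4402: C(4402, 9) = 1696419745356657449393393700; 1696419745356657449393393700 < 1719070799748422591028658176? YES
  n = 4403: C(4403, 9) = 1699894433046281918452233150; 1699894433046281918452233150 < 1719070799748422591028658176? YES
  n = 4404: C(4404, 9) = 1703375445537161676647015880; 1703375445537161676647015880 < 1719070799748422591028658176? YES
  n = 4405: C(4405, 9) = 1706862792900636302463627150; 1706862792900636302463627150 < 1719070799748422591028658176? YES
  n = 4406: C(4406, 9) = 1710356485221788389505285700; 1710356485221788389505285700 < 1719070799748422591028658176? YES
  n = 4407: C(4407, 9) = 1713856532599459170657070050; 1713856532599459170657070050 < 1719070799748422591028658176? YES
  n = 4408: C(4408, 9) = 1717362945146264156457459600; 1717362945146264156457459600 < 1719070799748422591028658176? YES
  n = 4409: C(4409, 9) = 1720875732988608787686577131; 1720875732988608787686577131 < 1719070799748422591028658176? NO
The largest n with C(n, 9) < 1719070799748422591028658176 is n = 4408 (where E[X] = 35778394690547169926197075/35813974994758803979763712 ≈ 0.9990065). Hence R_6(9) > 4408, i.e. R_6(9) ≥ 4409.

Largest n = 4408; hence R_6(9) > 4408.


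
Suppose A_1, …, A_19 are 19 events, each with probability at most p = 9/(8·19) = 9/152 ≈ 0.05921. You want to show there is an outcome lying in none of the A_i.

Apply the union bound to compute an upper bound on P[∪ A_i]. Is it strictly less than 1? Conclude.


Union bound: P[∪_{i=1}^{19} A_i] ≤ Σ_i P[A_i] ≤ 19·p = 19·(9/152) = 9/8.
Numerically: 9/8 ≈ 1.12500.
Is 9/8 < 1? NO.
Since the bound 9/8 is ≥ 1, the union bound is uninformative here; it does NOT by itself certify existence.

19·p = 9/8 ≈ 1.12500; existence NOT certified by the union bound.


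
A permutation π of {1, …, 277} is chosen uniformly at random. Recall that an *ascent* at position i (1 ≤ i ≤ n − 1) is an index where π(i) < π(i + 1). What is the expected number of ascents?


Write X = Σ X_I over i = 1, …, 276, with X_I the indicator of one ascent.
There are 276 indicators.
For each fixed i, the pair (π(i), π(i+1)) is a uniformly random ordered pair of distinct values from {1, …, 277}; by symmetry P[π(i) < π(i+1)] = 1/2.
By linearity: E[X] = 276 · (1/2) = (277 − 1) · (1/2) = 138 ≈ 138.000.

E[X] = 138 = 138.000.


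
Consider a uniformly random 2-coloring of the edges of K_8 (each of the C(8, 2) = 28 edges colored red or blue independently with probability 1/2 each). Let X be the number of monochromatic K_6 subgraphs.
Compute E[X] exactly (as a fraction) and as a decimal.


Let X = Σ_S X_S over the C(8, 6) = 28 subsets S of size 6, where X_S = 1 if the K_6 on S is monochromatic.
For a fixed S, the K_6 on S has C(6, 2) = 15 edges. P[all 15 edges red] = (1/2)^15, and likewise for blue, so P[monochromatic] = 2·(1/2)^15 = 2^{1 − 15} = 1/16384.
By linearity: E[X] = C(8, 6) · 2^{1 − 15} = 28 · 1/16384 = 7/4096.
Numerically: E[X] ≈ 0.002.

E[X] = C(8,6)·2^(1−C(6,2)) = 7/4096 ≈ 0.002.


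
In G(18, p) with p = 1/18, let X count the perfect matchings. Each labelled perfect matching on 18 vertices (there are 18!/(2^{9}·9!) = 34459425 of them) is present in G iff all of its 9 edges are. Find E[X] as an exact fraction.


K_18 has 18!/(2^{9}·9!) = 34459425 labelled perfect matchings.
For each such perfect matching H, let X_H = 1 if all 9 edges of H are present in G. Then P[X_H = 1] = p^{9} = (1/18)^{9} = 1/198359290368.
By linearity: E[X] = Σ_H E[X_H] = 34459425 · p^{9} = 34459425 · 1/198359290368 = 425425/2448880128.
Numerically: E[X] ≈ 0.000173722.

E[X] = 34459425 · (1/18)^{9} = 425425/2448880128 ≈ 0.000173722.


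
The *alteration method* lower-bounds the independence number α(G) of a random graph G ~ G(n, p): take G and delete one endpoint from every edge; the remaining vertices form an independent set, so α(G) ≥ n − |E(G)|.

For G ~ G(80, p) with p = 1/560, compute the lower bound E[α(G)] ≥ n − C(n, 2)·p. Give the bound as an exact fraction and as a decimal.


E[|E(G)|] = C(80, 2)·p = 3160 · (1/560) = 79/14.
E[α(G)] ≥ n − E[|E(G)|] = 80 − 79/14 = 1041/14.
Numerically: ≈ 74.357143.
(This is only a lower bound; the true E[α(G)] may be larger.)

E[α(G)] ≥ 1041/14 ≈ 74.357143.


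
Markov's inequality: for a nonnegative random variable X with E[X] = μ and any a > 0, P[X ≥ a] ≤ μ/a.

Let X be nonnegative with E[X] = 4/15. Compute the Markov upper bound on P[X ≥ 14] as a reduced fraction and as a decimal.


μ = E[X] = 4/15, a = 14.
Markov: P[X ≥ 14] ≤ μ/a = (4/15)/14 = 2/105.
Numerically: ≈ 0.019.
(Since a = 14 > μ = 0.267, the bound 2/105 is < 1 and informative.)

P[X ≥ 14] ≤ 2/105 ≈ 0.019.


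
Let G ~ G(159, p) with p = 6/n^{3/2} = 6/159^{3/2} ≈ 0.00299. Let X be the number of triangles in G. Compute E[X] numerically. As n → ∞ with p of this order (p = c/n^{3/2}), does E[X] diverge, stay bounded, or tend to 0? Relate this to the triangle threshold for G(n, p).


Number of potential triangles: C(159, 3) = 657359.
Each occurs with probability p³ ≈ (0.00299)³ ≈ 2.68020e-08.
By linearity: E[X] = C(159, 3)·p³ ≈ 657359 · 2.68020e-08 ≈ 0.018.
Since α = 3/2 > 1, p = c/n^{3/2} = o(1/n) is below the triangle threshold p ~ 1/n. Asymptotically E[X] ~ (c³/6)·n^{3(1−α)} = (6³/6)·n^{-1.5} → 0, so by Markov's inequality G has no triangles w.h.p.

E[X] ≈ 0.018; in regime p = Θ(1/n^{3/2}) E[X] tends to 0 (below the triangle threshold p ~ 1/n).


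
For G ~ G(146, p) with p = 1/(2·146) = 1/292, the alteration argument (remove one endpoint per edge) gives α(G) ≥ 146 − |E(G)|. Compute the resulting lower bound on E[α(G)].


E[|E(G)|] = C(146, 2)·p = 10585 · (1/292) = 145/4.
E[α(G)] ≥ n − E[|E(G)|] = 146 − 145/4 = 439/4.
Numerically: ≈ 109.750000.
(This is only a lower bound; the true E[α(G)] may be larger.)

E[α(G)] ≥ 439/4 ≈ 109.750000.


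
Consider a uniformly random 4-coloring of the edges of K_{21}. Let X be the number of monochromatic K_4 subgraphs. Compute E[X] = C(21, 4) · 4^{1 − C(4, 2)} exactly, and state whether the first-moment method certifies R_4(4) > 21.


E[X] = C(21, 4) · 4^{1 − 6} = 5985 · 4^{−5} = 5985/1024.
As a reduced fraction: E[X] = 5985/1024 ≈ 5.84473.
Is E[X] < 1? NO.
Since E[X] ≥ 1, the first-moment bound is inconclusive at n = 21; it does NOT by itself certify R_4(4) > 21.

E[X] = 5985/1024 ≈ 5.84473; E[X] ≥ 1; first-moment method inconclusive here.


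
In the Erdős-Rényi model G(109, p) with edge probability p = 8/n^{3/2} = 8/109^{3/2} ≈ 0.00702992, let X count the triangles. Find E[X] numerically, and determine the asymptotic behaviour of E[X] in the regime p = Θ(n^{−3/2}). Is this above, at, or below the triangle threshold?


Number of potential triangles: C(109, 3) = 209934.
Each occurs with probability p³ ≈ (0.00702992)³ ≈ 3.47416724e-07.
By linearity: E[X] = C(109, 3)·p³ ≈ 209934 · 3.47416724e-07 ≈ 0.072935.
Since α = 3/2 > 1, p = c/n^{3/2} = o(1/n) is below the triangle threshold p ~ 1/n. Asymptotically E[X] ~ (c³/6)·n^{3(1−α)} = (8³/6)·n^{-1.5} → 0, so by Markov's inequality G has no triangles w.h.p.

E[X] ≈ 0.072935; in regime p = Θ(1/n^{3/2}) E[X] tends to 0 (below the triangle threshold p ~ 1/n).


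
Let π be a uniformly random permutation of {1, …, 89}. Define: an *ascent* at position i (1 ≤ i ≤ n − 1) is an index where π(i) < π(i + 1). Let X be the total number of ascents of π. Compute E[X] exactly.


Write X = Σ X_I over i = 1, …, 88, with X_I the indicator of one ascent.
There are 88 indicators.
For each fixed i, the pair (π(i), π(i+1)) is a uniformly random ordered pair of distinct values from {1, …, 89}; by symmetry P[π(i) < π(i+1)] = 1/2.
By linearity: E[X] = 88 · (1/2) = (89 − 1) · (1/2) = 44 ≈ 44.000000.

E[X] = 44 = 44.000000.


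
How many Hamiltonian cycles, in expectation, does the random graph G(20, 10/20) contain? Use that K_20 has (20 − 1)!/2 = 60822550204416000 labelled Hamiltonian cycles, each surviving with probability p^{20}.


K_20 has (20 − 1)!/2 = 60822550204416000 labelled Hamiltonian cycles.
For each such Hamiltonian cycle H, let X_H = 1 if all 20 edges of H are present in G. Then P[X_H = 1] = p^{20} = (1/2)^{20} = 1/1048576.
Summing the indicators: E[X] = Σ_H E[X_H] = 60822550204416000 · p^{20} = 60822550204416000 · 1/1048576 = 1856156927625/32.
Numerically: E[X] ≈ 5.8005e+10.

E[X] = 60822550204416000 · (1/2)^{20} = 1856156927625/32 ≈ 5.8005e+10.


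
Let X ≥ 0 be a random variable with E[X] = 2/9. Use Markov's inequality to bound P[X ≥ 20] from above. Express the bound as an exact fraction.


μ = E[X] = 2/9, a = 20.
Markov: P[X ≥ 20] ≤ μ/a = (2/9)/20 = 1/90.
Numerically: ≈ 0.0111.
(Since a = 20 > μ = 0.2222, the bound 1/90 is < 1 and informative.)

P[X ≥ 20] ≤ 1/90 ≈ 0.0111.


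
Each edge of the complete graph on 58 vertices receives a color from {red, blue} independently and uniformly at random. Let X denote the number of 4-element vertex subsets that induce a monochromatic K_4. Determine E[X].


Let X = Σ_S X_S over the C(58, 4) = 424270 subsets S of size 4, where X_S = 1 if the K_4 on S is monochromatic.
For a fixed S, the K_4 on S has C(4, 2) = 6 edges. P[all 6 edges red] = (1/2)^6, and likewise for blue, so P[monochromatic] = 2·(1/2)^6 = 2^{1 − 6} = 1/32.
By linearity: E[X] = C(58, 4) · 2^{1 − 6} = 424270 · 1/32 = 212135/16.
Numerically: E[X] ≈ 13258.438.

E[X] = C(58,4)·2^(1−C(4,2)) = 212135/16 ≈ 13258.438.


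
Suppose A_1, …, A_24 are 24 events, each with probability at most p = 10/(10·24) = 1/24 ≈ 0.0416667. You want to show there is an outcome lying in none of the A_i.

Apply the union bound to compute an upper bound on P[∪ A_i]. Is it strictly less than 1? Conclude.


Union bound: P[∪_{i=1}^{24} A_i] ≤ Σ_i P[A_i] ≤ 24·p = 24·(1/24) = 1.
Numerically: 1 ≈ 1.0000000.
Is 1 < 1? NO.
Since the bound 1 is ≥ 1, the union bound is uninformative here; it does NOT by itself certify existence.

24·p = 1 ≈ 1.0000000; existence NOT certified by the union bound.


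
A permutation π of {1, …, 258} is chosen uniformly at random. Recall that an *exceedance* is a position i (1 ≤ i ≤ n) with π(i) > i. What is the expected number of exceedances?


Write X = Σ_{i=1}^{258} X_i, where X_i = 1_{π(i) > i}.
For each fixed i, π(i) is uniform over {1, …, 258} (marginal of a uniform permutation), so P[π(i) > i] = (n − i)/n. Summing: Σ_{i=1}^{258} (n − i)/n = (0 + 1 + … + 257)/258 = 258(258 − 1)/(2·258) = (258 − 1)/2.
Hence E[X] = Σ_{i=1}^{258} (258 − i)/258 = 257/2 ≈ 128.500000.

E[X] = 257/2 = 128.500000.
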